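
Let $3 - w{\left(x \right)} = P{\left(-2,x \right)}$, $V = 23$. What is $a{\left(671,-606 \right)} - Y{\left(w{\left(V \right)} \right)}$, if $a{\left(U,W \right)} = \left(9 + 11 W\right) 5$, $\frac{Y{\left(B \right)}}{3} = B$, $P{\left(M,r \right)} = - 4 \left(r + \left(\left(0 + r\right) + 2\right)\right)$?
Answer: $-33870$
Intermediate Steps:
$P{\left(M,r \right)} = -8 - 8 r$ ($P{\left(M,r \right)} = - 4 \left(r + \left(r + 2\right)\right) = - 4 \left(r + \left(2 + r\right)\right) = - 4 \left(2 + 2 r\right) = -8 - 8 r$)
$w{\left(x \right)} = 11 + 8 x$ ($w{\left(x \right)} = 3 - \left(-8 - 8 x\right) = 3 + \left(8 + 8 x\right) = 11 + 8 x$)
$Y{\left(B \right)} = 3 B$
$a{\left(U,W \right)} = 45 + 55 W$
$a{\left(671,-606 \right)} - Y{\left(w{\left(V \right)} \right)} = \left(45 + 55 \left(-606\right)\right) - 3 \left(11 + 8 \cdot 23\right) = \left(45 - 33330\right) - 3 \left(11 + 184\right) = -33285 - 3 \cdot 195 = -33285 - 585 = -33870$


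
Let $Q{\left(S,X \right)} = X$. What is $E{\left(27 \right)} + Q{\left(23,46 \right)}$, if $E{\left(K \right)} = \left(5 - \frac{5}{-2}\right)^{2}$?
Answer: $\frac{409}{4} \approx 102.25$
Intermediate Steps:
$E{\left(K \right)} = \frac{225}{4}$ ($E{\left(K \right)} = \left(5 - - \frac{5}{2}\right)^{2} = \left(5 + \frac{5}{2}\right)^{2} = \left(\frac{15}{2}\right)^{2} = \frac{225}{4}$)
$E{\left(27 \right)} + Q{\left(23,46 \right)} = \frac{225}{4} + 46 = \frac{409}{4}$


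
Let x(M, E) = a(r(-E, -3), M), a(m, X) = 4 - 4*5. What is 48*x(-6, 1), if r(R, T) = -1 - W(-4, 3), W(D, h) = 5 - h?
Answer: -768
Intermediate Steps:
r(R, T) = -3 (r(R, T) = -1 - (5 - 1*3) = -1 - (5 - 3) = -1 - 1*2 = -1 - 2 = -3)
a(m, X) = -16 (a(m, X) = 4 - 20 = -16)
x(M, E) = -16
48*x(-6, 1) = 48*(-16) = -768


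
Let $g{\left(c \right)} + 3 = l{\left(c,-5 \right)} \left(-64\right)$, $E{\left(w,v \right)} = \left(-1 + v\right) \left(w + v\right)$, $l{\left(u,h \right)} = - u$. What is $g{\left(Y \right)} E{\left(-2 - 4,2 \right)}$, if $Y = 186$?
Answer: $-47604$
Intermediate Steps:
$E{\left(w,v \right)} = \left(-1 + v\right) \left(v + w\right)$
$g{\left(c \right)} = -3 + 64 c$ ($g{\left(c \right)} = -3 + - c \left(-64\right) = -3 + 64 c$)
$g{\left(Y \right)} E{\left(-2 - 4,2 \right)} = \left(-3 + 64 \cdot 186\right) \left(2^{2} - 2 - \left(-2 - 4\right) + 2 \left(-2 - 4\right)\right) = \left(-3 + 11904\right) \left(4 - 2 - -6 + 2 \left(-6\right)\right) = 11901 \left(4 - 2 + 6 - 12\right) = 11901 \left(-4\right) = -47604$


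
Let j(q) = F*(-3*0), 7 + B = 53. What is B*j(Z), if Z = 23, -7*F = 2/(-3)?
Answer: 0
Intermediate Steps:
F = 2/21 (F = -2/(7*(-3)) = -2*(-1)/(7*3) = -⅐*(-⅔) = 2/21 ≈ 0.095238)
B = 46 (B = -7 + 53 = 46)
j(q) = 0 (j(q) = 2*(-3*0)/21 = (2/21)*0 = 0)
B*j(Z) = 46*0 = 0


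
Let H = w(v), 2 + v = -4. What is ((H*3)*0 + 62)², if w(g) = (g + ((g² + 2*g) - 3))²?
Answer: 3844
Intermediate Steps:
v = -6 (v = -2 - 4 = -6)
w(g) = (-3 + g² + 3*g)² (w(g) = (g + (-3 + g² + 2*g))² = (-3 + g² + 3*g)²)
H = 225 (H = (-3 + (-6)² + 3*(-6))² = (-3 + 36 - 18)² = 15² = 225)
((H*3)*0 + 62)² = ((225*3)*0 + 62)² = (675*0 + 62)² = (0 + 62)² = 62² = 3844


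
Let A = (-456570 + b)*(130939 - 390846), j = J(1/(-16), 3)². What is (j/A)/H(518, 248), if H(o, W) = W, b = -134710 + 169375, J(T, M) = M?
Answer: 3/9064901194360 ≈ 3.3095e-13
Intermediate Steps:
b = 34665
j = 9 (j = 3² = 9)
A = 109656062835 (A = (-456570 + 34665)*(130939 - 390846) = -421905*(-259907) = 109656062835)
(j/A)/H(518, 248) = (9/109656062835)/248 = (9*(1/109656062835))*(1/248) = (3/36552020945)*(1/248) = 3/9064901194360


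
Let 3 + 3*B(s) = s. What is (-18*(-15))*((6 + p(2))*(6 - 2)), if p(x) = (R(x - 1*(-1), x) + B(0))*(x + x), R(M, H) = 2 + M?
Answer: 23760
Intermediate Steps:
B(s) = -1 + s/3
p(x) = 2*x*(2 + x) (p(x) = ((2 + (x - 1*(-1))) + (-1 + (1/3)*0))*(x + x) = ((2 + (x + 1)) + (-1 + 0))*(2*x) = ((2 + (1 + x)) - 1)*(2*x) = ((3 + x) - 1)*(2*x) = (2 + x)*(2*x) = 2*x*(2 + x))
(-18*(-15))*((6 + p(2))*(6 - 2)) = (-18*(-15))*((6 + 2*2*(2 + 2))*(6 - 2)) = 270*((6 + 2*2*4)*4) = 270*((6 + 16)*4) = 270*(22*4) = 270*88 = 23760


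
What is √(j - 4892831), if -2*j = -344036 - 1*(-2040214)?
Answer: 6*I*√159470 ≈ 2396.0*I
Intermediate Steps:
j = -848089 (j = -(-344036 - 1*(-2040214))/2 = -(-344036 + 2040214)/2 = -½*1696178 = -848089)
√(j - 4892831) = √(-848089 - 4892831) = √(-5740920) = 6*I*√159470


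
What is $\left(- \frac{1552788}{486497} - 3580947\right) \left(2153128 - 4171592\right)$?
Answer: $\frac{3516409582739853408}{486497} \approx 7.228 \cdot 10^{12}$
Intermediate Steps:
$\left(- \frac{1552788}{486497} - 3580947\right) \left(2153128 - 4171592\right) = \left(\left(-1552788\right) \frac{1}{486497} - 3580947\right) \left(-2018464\right) = \left(- \frac{1552788}{486497} - 3580947\right) \left(-2018464\right) = \left(- \frac{1742121525447}{486497}\right) \left(-2018464\right) = \frac{3516409582739853408}{486497}$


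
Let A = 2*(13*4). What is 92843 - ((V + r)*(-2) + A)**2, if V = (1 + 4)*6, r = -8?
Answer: 89243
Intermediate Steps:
A = 104 (A = 2*52 = 104)
V = 30 (V = 5*6 = 30)
92843 - ((V + r)*(-2) + A)**2 = 92843 - ((30 - 8)*(-2) + 104)**2 = 92843 - (22*(-2) + 104)**2 = 92843 - (-44 + 104)**2 = 92843 - 1*60**2 = 92843 - 1*3600 = 92843 - 3600 = 89243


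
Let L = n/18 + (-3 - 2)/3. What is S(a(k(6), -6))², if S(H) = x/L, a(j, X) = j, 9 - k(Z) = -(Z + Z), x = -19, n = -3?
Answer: 12996/121 ≈ 107.40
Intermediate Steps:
k(Z) = 9 + 2*Z (k(Z) = 9 - (-1)*(Z + Z) = 9 - (-1)*2*Z = 9 - (-2)*Z = 9 + 2*Z)
L = -11/6 (L = -3/18 + (-3 - 2)/3 = -3*1/18 - 5*⅓ = -⅙ - 5/3 = -11/6 ≈ -1.8333)
S(H) = 114/11 (S(H) = -19/(-11/6) = -19*(-6/11) = 114/11)
S(a(k(6), -6))² = (114/11)² = 12996/121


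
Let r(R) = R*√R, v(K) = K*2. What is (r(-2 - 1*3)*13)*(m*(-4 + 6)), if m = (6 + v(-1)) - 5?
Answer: 130*I*√5 ≈ 290.69*I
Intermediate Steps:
v(K) = 2*K
r(R) = R^(3/2)
m = -1 (m = (6 + 2*(-1)) - 5 = (6 - 2) - 5 = 4 - 5 = -1)
(r(-2 - 1*3)*13)*(m*(-4 + 6)) = ((-2 - 1*3)^(3/2)*13)*(-(-4 + 6)) = ((-2 - 3)^(3/2)*13)*(-1*2) = ((-5)^(3/2)*13)*(-2) = (-5*I*√5*13)*(-2) = -65*I*√5*(-2) = 130*I*√5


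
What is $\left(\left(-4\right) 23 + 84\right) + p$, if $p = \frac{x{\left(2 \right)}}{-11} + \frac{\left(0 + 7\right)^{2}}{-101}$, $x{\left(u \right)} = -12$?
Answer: $- \frac{8215}{1111} \approx -7.3942$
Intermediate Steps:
$p = \frac{673}{1111}$ ($p = - \frac{12}{-11} + \frac{\left(0 + 7\right)^{2}}{-101} = \left(-12\right) \left(- \frac{1}{11}\right) + 7^{2} \left(- \frac{1}{101}\right) = \frac{12}{11} + 49 \left(- \frac{1}{101}\right) = \frac{12}{11} - \frac{49}{101} = \frac{673}{1111} \approx 0.60576$)
$\left(\left(-4\right) 23 + 84\right) + p = \left(\left(-4\right) 23 + 84\right) + \frac{673}{1111} = \left(-92 + 84\right) + \frac{673}{1111} = -8 + \frac{673}{1111} = - \frac{8215}{1111}$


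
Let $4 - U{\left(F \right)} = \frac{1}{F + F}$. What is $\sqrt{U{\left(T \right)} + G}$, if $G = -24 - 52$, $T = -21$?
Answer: $\frac{i \sqrt{126966}}{42} \approx 8.4839 i$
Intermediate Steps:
$G = -76$ ($G = -24 - 52 = -76$)
$U{\left(F \right)} = 4 - \frac{1}{2 F}$ ($U{\left(F \right)} = 4 - \frac{1}{F + F} = 4 - \frac{1}{2 F}$)
$\sqrt{U{\left(T \right)} + G} = \sqrt{\left(4 - \frac{1}{2 \left(-21\right)}\right) - 76} = \sqrt{\left(4 - - \frac{1}{42}\right) - 76} = \sqrt{\left(4 + \frac{1}{42}\right) - 76} = \sqrt{\frac{169}{42} - 76} = \sqrt{- \frac{3023}{42}} = \frac{i \sqrt{126966}}{42}$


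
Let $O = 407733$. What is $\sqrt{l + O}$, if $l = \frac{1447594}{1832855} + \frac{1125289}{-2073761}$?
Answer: $\frac{\sqrt{5890467287968518920729634488370}}{3800903217655} \approx 638.54$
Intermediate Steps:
$l = \frac{939472410939}{3800903217655}$ ($l = 1447594 \cdot \frac{1}{1832855} + 1125289 \left(- \frac{1}{2073761}\right) = \frac{1447594}{1832855} - \frac{1125289}{2073761} = \frac{939472410939}{3800903217655} \approx 0.24717$)
$\sqrt{l + O} = \sqrt{\frac{939472410939}{3800903217655} + 407733} = \sqrt{\frac{1549754611116537054}{3800903217655}} = \frac{\sqrt{5890467287968518920729634488370}}{3800903217655}$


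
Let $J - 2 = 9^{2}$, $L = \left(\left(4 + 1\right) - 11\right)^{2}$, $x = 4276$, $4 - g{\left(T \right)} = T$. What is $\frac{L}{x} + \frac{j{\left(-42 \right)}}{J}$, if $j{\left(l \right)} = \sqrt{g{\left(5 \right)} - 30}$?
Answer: $\frac{9}{1069} + \frac{i \sqrt{31}}{83} \approx 0.0084191 + 0.067081 i$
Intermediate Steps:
$g{\left(T \right)} = 4 - T$
$j{\left(l \right)} = i \sqrt{31}$ ($j{\left(l \right)} = \sqrt{\left(4 - 5\right) - 30} = \sqrt{-1 - 30} = \sqrt{-31} = i \sqrt{31}$)
$L = 36$ ($L = \left(5 - 11\right)^{2} = \left(-6\right)^{2} = 36$)
$J = 83$ ($J = 2 + 9^{2} = 2 + 81 = 83$)
$\frac{L}{x} + \frac{j{\left(-42 \right)}}{J} = \frac{36}{4276} + \frac{i \sqrt{31}}{83} = 36 \cdot \frac{1}{4276} + i \sqrt{31} \cdot \frac{1}{83} = \frac{9}{1069} + \frac{i \sqrt{31}}{83}$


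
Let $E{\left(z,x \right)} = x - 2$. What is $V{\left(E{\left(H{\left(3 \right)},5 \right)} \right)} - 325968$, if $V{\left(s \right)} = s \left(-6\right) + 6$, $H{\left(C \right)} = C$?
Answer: $-325980$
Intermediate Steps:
$E{\left(z,x \right)} = -2 + x$
$V{\left(s \right)} = 6 - 6 s$ ($V{\left(s \right)} = - 6 s + 6 = 6 - 6 s$)
$V{\left(E{\left(H{\left(3 \right)},5 \right)} \right)} - 325968 = \left(6 - 6 \left(-2 + 5\right)\right) - 325968 = \left(6 - 18\right) - 325968 = -12 - 325968 = -325980$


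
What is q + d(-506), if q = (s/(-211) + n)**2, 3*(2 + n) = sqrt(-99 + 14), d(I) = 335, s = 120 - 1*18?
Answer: 132917714/400689 - 1048*I*sqrt(85)/633 ≈ 331.72 - 15.264*I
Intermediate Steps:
s = 102 (s = 120 - 18 = 102)
n = -2 + I*sqrt(85)/3 (n = -2 + sqrt(-99 + 14)/3 = -2 + sqrt(-85)/3 = -2 + (I*sqrt(85))/3 = -2 + I*sqrt(85)/3 ≈ -2.0 + 3.0732*I)
q = (-524/211 + I*sqrt(85)/3)**2 (q = (102/(-211) + (-2 + I*sqrt(85)/3))**2 = (102*(-1/211) + (-2 + I*sqrt(85)/3))**2 = (-102/211 + (-2 + I*sqrt(85)/3))**2 = (-524/211 + I*sqrt(85)/3)**2 ≈ -3.2771 - 15.264*I)
q + d(-506) = (1572 - 211*I*sqrt(85))**2/400689 + 335 = 335 + (1572 - 211*I*sqrt(85))**2/400689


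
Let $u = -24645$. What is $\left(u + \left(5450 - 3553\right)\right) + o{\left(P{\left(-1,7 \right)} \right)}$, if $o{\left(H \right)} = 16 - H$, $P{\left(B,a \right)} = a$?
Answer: $-22739$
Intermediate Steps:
$\left(u + \left(5450 - 3553\right)\right) + o{\left(P{\left(-1,7 \right)} \right)} = \left(-24645 + \left(5450 - 3553\right)\right) + \left(16 - 7\right) = \left(-24645 + 1897\right) + \left(16 - 7\right) = -22748 + 9 = -22739$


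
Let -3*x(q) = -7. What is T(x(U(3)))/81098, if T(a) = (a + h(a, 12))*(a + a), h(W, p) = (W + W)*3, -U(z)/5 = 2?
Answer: 343/364941 ≈ 0.00093988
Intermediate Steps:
U(z) = -10 (U(z) = -5*2 = -10)
x(q) = 7/3 (x(q) = -1/3*(-7) = 7/3)
h(W, p) = 6*W (h(W, p) = (2*W)*3 = 6*W)
T(a) = 14*a**2 (T(a) = (a + 6*a)*(a + a) = (7*a)*(2*a) = 14*a**2)
T(x(U(3)))/81098 = (14*(7/3)**2)/81098 = (14*(49/9))*(1/81098) = (686/9)*(1/81098) = 343/364941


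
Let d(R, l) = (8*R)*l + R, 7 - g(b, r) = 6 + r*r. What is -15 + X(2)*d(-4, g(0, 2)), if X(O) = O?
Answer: 169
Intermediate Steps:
g(b, r) = 1 - r² (g(b, r) = 7 - (6 + r*r) = 7 - (6 + r²) = 7 + (-6 - r²) = 1 - r²)
d(R, l) = R + 8*R*l (d(R, l) = 8*R*l + R = R + 8*R*l)
-15 + X(2)*d(-4, g(0, 2)) = -15 + 2*(-4*(1 + 8*(1 - 1*2²))) = -15 + 2*(-4*(1 + 8*(1 - 1*4))) = -15 + 2*(-4*(1 + 8*(1 - 4))) = -15 + 2*(-4*(1 + 8*(-3))) = -15 + 2*(-4*(1 - 24)) = -15 + 2*(-4*(-23)) = -15 + 2*92 = -15 + 184 = 169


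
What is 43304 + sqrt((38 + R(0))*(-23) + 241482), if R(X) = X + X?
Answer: 43304 + 4*sqrt(15038) ≈ 43795.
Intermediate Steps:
R(X) = 2*X
43304 + sqrt((38 + R(0))*(-23) + 241482) = 43304 + sqrt((38 + 2*0)*(-23) + 241482) = 43304 + sqrt((38 + 0)*(-23) + 241482) = 43304 + sqrt(38*(-23) + 241482) = 43304 + sqrt(-874 + 241482) = 43304 + sqrt(240608) = 43304 + 4*sqrt(15038)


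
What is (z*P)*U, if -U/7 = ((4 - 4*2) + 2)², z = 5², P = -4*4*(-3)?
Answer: -33600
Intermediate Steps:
P = 48 (P = -16*(-3) = 48)
z = 25
U = -28 (U = -7*((4 - 4*2) + 2)² = -7*((4 - 8) + 2)² = -7*(-4 + 2)² = -7*(-2)² = -7*4 = -28)
(z*P)*U = (25*48)*(-28) = 1200*(-28) = -33600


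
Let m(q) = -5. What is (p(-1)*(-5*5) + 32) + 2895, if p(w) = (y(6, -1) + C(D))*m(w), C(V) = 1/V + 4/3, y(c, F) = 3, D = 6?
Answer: 6979/2 ≈ 3489.5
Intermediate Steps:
C(V) = 4/3 + 1/V (C(V) = 1/V + 4*(⅓) = 1/V + 4/3 = 4/3 + 1/V)
p(w) = -45/2 (p(w) = (3 + (4/3 + 1/6))*(-5) = (3 + (4/3 + ⅙))*(-5) = (3 + 3/2)*(-5) = (9/2)*(-5) = -45/2)
(p(-1)*(-5*5) + 32) + 2895 = (-(-225)*5/2 + 32) + 2895 = (-45/2*(-25) + 32) + 2895 = (1125/2 + 32) + 2895 = 1189/2 + 2895 = 6979/2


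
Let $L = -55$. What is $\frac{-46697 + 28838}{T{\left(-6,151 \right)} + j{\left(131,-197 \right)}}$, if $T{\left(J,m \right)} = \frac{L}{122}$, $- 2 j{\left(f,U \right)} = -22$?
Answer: $- \frac{726266}{429} \approx -1692.9$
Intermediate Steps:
$j{\left(f,U \right)} = 11$ ($j{\left(f,U \right)} = \left(- \frac{1}{2}\right) \left(-22\right) = 11$)
$T{\left(J,m \right)} = - \frac{55}{122}$
$\frac{-46697 + 28838}{T{\left(-6,151 \right)} + j{\left(131,-197 \right)}} = \frac{-46697 + 28838}{- \frac{55}{122} + 11} = - \frac{17859}{\frac{1287}{122}} = \left(-17859\right) \frac{122}{1287} = - \frac{726266}{429}$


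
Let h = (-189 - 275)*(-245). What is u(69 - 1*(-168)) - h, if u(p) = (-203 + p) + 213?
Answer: -113433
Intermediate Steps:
u(p) = 10 + p
h = 113680 (h = -464*(-245) = 113680)
u(69 - 1*(-168)) - h = (10 + (69 - 1*(-168))) - 1*113680 = (10 + (69 + 168)) - 113680 = (10 + 237) - 113680 = 247 - 113680 = -113433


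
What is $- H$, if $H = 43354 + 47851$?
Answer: $-91205$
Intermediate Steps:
$H = 91205$
$- H = \left(-1\right) 91205 = -91205$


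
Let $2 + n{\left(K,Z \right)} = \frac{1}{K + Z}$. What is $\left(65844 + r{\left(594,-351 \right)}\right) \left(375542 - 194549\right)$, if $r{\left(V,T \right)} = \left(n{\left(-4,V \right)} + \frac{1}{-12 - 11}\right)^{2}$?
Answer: $\frac{2194649530462954857}{184144900} \approx 1.1918 \cdot 10^{10}$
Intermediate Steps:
$n{\left(K,Z \right)} = -2 + \frac{1}{K + Z}$
$r{\left(V,T \right)} = \left(- \frac{1}{23} + \frac{9 - 2 V}{-4 + V}\right)^{2}$ ($r{\left(V,T \right)} = \left(\frac{1 - -8 - 2 V}{-4 + V} + \frac{1}{-12 - 11}\right)^{2} = \left(\frac{1 + 8 - 2 V}{-4 + V} + \frac{1}{-23}\right)^{2} = \left(\frac{9 - 2 V}{-4 + V} - \frac{1}{23}\right)^{2} = \left(- \frac{1}{23} + \frac{9 - 2 V}{-4 + V}\right)^{2}$)
$\left(65844 + r{\left(594,-351 \right)}\right) \left(375542 - 194549\right) = \left(65844 + \frac{\left(-211 + 47 \cdot 594\right)^{2}}{529 \left(-4 + 594\right)^{2}}\right) \left(375542 - 194549\right) = \left(65844 + \frac{\left(-211 + 27918\right)^{2}}{529 \cdot 348100}\right) 180993 = \left(65844 + \frac{1}{529} \cdot 27707^{2} \cdot \frac{1}{348100}\right) 180993 = \left(65844 + \frac{1}{529} \cdot 767677849 \cdot \frac{1}{348100}\right) 180993 = \left(65844 + \frac{767677849}{184144900}\right) 180993 = \frac{12125604473449}{184144900} \cdot 180993 = \frac{2194649530462954857}{184144900}$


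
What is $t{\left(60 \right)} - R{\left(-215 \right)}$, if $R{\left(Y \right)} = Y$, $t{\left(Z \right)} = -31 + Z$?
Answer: $244$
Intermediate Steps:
$t{\left(60 \right)} - R{\left(-215 \right)} = \left(-31 + 60\right) - -215 = 29 + 215 = 244$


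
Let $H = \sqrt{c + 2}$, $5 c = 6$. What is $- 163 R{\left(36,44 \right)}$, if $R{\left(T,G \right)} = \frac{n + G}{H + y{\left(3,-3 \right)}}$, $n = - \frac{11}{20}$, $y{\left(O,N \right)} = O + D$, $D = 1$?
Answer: $- \frac{141647}{64} + \frac{141647 \sqrt{5}}{320} \approx -1223.4$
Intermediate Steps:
$y{\left(O,N \right)} = 1 + O$ ($y{\left(O,N \right)} = O + 1 = 1 + O$)
$c = \frac{6}{5}$ ($c = \frac{1}{5} \cdot 6 = \frac{6}{5} \approx 1.2$)
$n = - \frac{11}{20}$ ($n = \left(-11\right) \frac{1}{20} = - \frac{11}{20} \approx -0.55$)
$H = \frac{4 \sqrt{5}}{5}$ ($H = \sqrt{\frac{6}{5} + 2} = \sqrt{\frac{16}{5}} = \frac{4 \sqrt{5}}{5} \approx 1.7889$)
$R{\left(T,G \right)} = \frac{- \frac{11}{20} + G}{4 + \frac{4 \sqrt{5}}{5}}$ ($R{\left(T,G \right)} = \frac{- \frac{11}{20} + G}{\frac{4 \sqrt{5}}{5} + \left(1 + 3\right)} = \frac{- \frac{11}{20} + G}{\frac{4 \sqrt{5}}{5} + 4} = \frac{- \frac{11}{20} + G}{4 + \frac{4 \sqrt{5}}{5}}$)
$- 163 R{\left(36,44 \right)} = - 163 \left(- \frac{11}{64} + \frac{5}{16} \cdot 44 + \frac{11 \sqrt{5}}{320} - \frac{11 \sqrt{5}}{4}\right) = - 163 \left(- \frac{11}{64} + \frac{55}{4} + \frac{11 \sqrt{5}}{320} - \frac{11 \sqrt{5}}{4}\right) = - 163 \left(\frac{869}{64} - \frac{869 \sqrt{5}}{320}\right) = - \frac{141647}{64} + \frac{141647 \sqrt{5}}{320}$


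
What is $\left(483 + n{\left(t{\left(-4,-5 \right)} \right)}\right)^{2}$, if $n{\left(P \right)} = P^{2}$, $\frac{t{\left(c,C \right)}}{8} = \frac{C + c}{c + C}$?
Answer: $299209$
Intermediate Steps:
$t{\left(c,C \right)} = 8$ ($t{\left(c,C \right)} = 8 \frac{C + c}{c + C} = 8 \frac{C + c}{C + c} = 8 \cdot 1 = 8$)
$\left(483 + n{\left(t{\left(-4,-5 \right)} \right)}\right)^{2} = \left(483 + 8^{2}\right)^{2} = \left(483 + 64\right)^{2} = 547^{2} = 299209$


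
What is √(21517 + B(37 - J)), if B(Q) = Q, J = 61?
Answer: √21493 ≈ 146.60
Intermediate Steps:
√(21517 + B(37 - J)) = √(21517 + (37 - 1*61)) = √(21517 + (37 - 61)) = √(21517 - 24) = √21493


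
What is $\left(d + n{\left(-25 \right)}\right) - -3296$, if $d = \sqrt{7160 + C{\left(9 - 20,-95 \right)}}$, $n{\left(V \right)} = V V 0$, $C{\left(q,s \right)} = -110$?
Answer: $3296 + 5 \sqrt{282} \approx 3380.0$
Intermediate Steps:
$n{\left(V \right)} = 0$ ($n{\left(V \right)} = V^{2} \cdot 0 = 0$)
$d = 5 \sqrt{282}$ ($d = \sqrt{7160 - 110} = \sqrt{7050} = 5 \sqrt{282} \approx 83.964$)
$\left(d + n{\left(-25 \right)}\right) - -3296 = \left(5 \sqrt{282} + 0\right) - -3296 = 5 \sqrt{282} + 3296 = 3296 + 5 \sqrt{282}$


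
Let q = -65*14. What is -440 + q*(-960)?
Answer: 873160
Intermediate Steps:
q = -910
-440 + q*(-960) = -440 - 910*(-960) = -440 + 873600 = 873160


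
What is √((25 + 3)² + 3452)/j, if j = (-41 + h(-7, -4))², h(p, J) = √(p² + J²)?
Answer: 2*√1059/(41 - √65)² ≈ 0.059992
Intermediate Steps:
h(p, J) = √(J² + p²)
j = (-41 + √65)² (j = (-41 + √((-4)² + (-7)²))² = (-41 + √(16 + 49))² = (-41 + √65)² ≈ 1084.9)
√((25 + 3)² + 3452)/j = √((25 + 3)² + 3452)/((41 - √65)²) = √(28² + 3452)/(41 - √65)² = √(784 + 3452)/(41 - √65)² = √4236/(41 - √65)² = (2*√1059)/(41 - √65)² = 2*√1059/(41 - √65)²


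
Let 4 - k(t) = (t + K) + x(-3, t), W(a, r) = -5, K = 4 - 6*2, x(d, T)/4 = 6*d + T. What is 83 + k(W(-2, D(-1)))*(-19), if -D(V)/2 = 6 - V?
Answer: -1988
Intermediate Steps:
x(d, T) = 4*T + 24*d (x(d, T) = 4*(6*d + T) = 4*(T + 6*d) = 4*T + 24*d)
D(V) = -12 + 2*V (D(V) = -2*(6 - V) = -12 + 2*V)
K = -8 (K = 4 - 1*12 = 4 - 12 = -8)
k(t) = 84 - 5*t (k(t) = 4 - ((t - 8) + (4*t + 24*(-3))) = 4 - ((-8 + t) + (4*t - 72)) = 4 - ((-8 + t) + (-72 + 4*t)) = 4 - (-80 + 5*t) = 4 + (80 - 5*t) = 84 - 5*t)
83 + k(W(-2, D(-1)))*(-19) = 83 + (84 - 5*(-5))*(-19) = 83 + (84 + 25)*(-19) = 83 + 109*(-19) = 83 - 2071 = -1988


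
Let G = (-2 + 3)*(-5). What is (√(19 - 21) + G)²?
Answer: (5 - I*√2)² ≈ 23.0 - 14.142*I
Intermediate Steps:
G = -5 (G = 1*(-5) = -5)
(√(19 - 21) + G)² = (√(19 - 21) - 5)² = (√(-2) - 5)² = (I*√2 - 5)² = (-5 + I*√2)²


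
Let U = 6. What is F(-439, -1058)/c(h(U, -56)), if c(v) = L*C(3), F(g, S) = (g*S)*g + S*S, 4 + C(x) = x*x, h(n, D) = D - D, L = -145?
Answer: 202779454/725 ≈ 2.7970e+5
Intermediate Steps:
h(n, D) = 0
C(x) = -4 + x² (C(x) = -4 + x*x = -4 + x²)
F(g, S) = S² + S*g² (F(g, S) = (S*g)*g + S² = S*g² + S² = S² + S*g²)
c(v) = -725 (c(v) = -145*(-4 + 3²) = -145*(-4 + 9) = -145*5 = -725)
F(-439, -1058)/c(h(U, -56)) = -1058*(-1058 + (-439)²)/(-725) = -1058*(-1058 + 192721)*(-1/725) = -1058*191663*(-1/725) = -202779454*(-1/725) = 202779454/725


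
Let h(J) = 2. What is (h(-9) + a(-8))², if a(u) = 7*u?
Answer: 2916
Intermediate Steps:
(h(-9) + a(-8))² = (2 + 7*(-8))² = (2 - 56)² = (-54)² = 2916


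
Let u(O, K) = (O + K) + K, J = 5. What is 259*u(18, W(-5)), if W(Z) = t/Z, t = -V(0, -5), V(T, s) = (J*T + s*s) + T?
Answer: 7252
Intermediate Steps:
V(T, s) = s² + 6*T (V(T, s) = (5*T + s*s) + T = (5*T + s²) + T = (s² + 5*T) + T = s² + 6*T)
t = -25 (t = -((-5)² + 6*0) = -(25 + 0) = -1*25 = -25)
W(Z) = -25/Z
u(O, K) = O + 2*K (u(O, K) = (K + O) + K = O + 2*K)
259*u(18, W(-5)) = 259*(18 + 2*(-25/(-5))) = 259*(18 + 2*(-25*(-⅕))) = 259*(18 + 2*5) = 259*(18 + 10) = 259*28 = 7252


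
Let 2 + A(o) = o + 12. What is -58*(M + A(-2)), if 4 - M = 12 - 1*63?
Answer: -3654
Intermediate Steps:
M = 55 (M = 4 - (12 - 1*63) = 4 - (12 - 63) = 4 - 1*(-51) = 4 + 51 = 55)
A(o) = 10 + o (A(o) = -2 + (o + 12) = -2 + (12 + o) = 10 + o)
-58*(M + A(-2)) = -58*(55 + (10 - 2)) = -58*(55 + 8) = -58*63 = -3654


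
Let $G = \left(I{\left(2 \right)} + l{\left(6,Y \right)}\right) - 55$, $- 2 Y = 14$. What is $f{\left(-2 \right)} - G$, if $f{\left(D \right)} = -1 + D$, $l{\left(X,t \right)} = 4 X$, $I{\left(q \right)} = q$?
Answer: $26$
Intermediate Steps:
$Y = -7$ ($Y = \left(- \frac{1}{2}\right) 14 = -7$)
$G = -29$ ($G = \left(2 + 4 \cdot 6\right) - 55 = \left(2 + 24\right) - 55 = 26 - 55 = -29$)
$f{\left(-2 \right)} - G = \left(-1 - 2\right) - -29 = -3 + 29 = 26$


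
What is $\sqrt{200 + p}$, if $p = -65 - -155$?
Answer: $\sqrt{290} \approx 17.029$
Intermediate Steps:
$p = 90$ ($p = -65 + 155 = 90$)
$\sqrt{200 + p} = \sqrt{200 + 90} = \sqrt{290}$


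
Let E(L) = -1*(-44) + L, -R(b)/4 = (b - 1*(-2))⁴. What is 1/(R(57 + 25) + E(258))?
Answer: -1/199148242 ≈ -5.0214e-9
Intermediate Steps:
R(b) = -4*(2 + b)⁴ (R(b) = -4*(b - 1*(-2))⁴ = -4*(b + 2)⁴ = -4*(2 + b)⁴)
E(L) = 44 + L
1/(R(57 + 25) + E(258)) = 1/(-4*(2 + (57 + 25))⁴ + (44 + 258)) = 1/(-4*(2 + 82)⁴ + 302) = 1/(-4*84⁴ + 302) = 1/(-4*49787136 + 302) = 1/(-199148544 + 302) = 1/(-199148242) = -1/199148242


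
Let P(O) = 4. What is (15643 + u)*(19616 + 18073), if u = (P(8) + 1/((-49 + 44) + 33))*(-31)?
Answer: 16375908189/28 ≈ 5.8485e+8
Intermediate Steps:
u = -3503/28 (u = (4 + 1/((-49 + 44) + 33))*(-31) = (4 + 1/(-5 + 33))*(-31) = (4 + 1/28)*(-31) = (113/28)*(-31) = -3503/28 ≈ -125.11)
(15643 + u)*(19616 + 18073) = (15643 - 3503/28)*(19616 + 18073) = (434501/28)*37689 = 16375908189/28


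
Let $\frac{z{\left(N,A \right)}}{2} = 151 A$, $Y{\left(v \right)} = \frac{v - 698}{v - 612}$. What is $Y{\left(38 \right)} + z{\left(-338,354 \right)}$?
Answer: $\frac{30682926}{287} \approx 1.0691 \cdot 10^{5}$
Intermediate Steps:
$Y{\left(v \right)} = \frac{-698 + v}{-612 + v}$
$z{\left(N,A \right)} = 302 A$ ($z{\left(N,A \right)} = 2 \cdot 151 A = 302 A$)
$Y{\left(38 \right)} + z{\left(-338,354 \right)} = \frac{-698 + 38}{-612 + 38} + 302 \cdot 354 = \frac{1}{-574} \left(-660\right) + 106908 = \left(- \frac{1}{574}\right) \left(-660\right) + 106908 = \frac{330}{287} + 106908 = \frac{30682926}{287}$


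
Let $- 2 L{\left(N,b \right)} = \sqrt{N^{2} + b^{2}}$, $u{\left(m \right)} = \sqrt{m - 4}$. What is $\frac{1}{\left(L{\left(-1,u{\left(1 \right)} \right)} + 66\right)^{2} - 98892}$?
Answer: $\frac{2 i}{- 189073 i + 132 \sqrt{2}} \approx -1.0578 \cdot 10^{-5} + 1.0444 \cdot 10^{-8} i$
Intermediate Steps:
$u{\left(m \right)} = \sqrt{-4 + m}$
$L{\left(N,b \right)} = - \frac{\sqrt{N^{2} + b^{2}}}{2}$
$\frac{1}{\left(L{\left(-1,u{\left(1 \right)} \right)} + 66\right)^{2} - 98892} = \frac{1}{\left(- \frac{\sqrt{\left(-1\right)^{2} + \left(\sqrt{-4 + 1}\right)^{2}}}{2} + 66\right)^{2} - 98892} = \frac{1}{\left(- \frac{\sqrt{1 + \left(\sqrt{-3}\right)^{2}}}{2} + 66\right)^{2} - 98892} = \frac{1}{\left(- \frac{\sqrt{1 + \left(i \sqrt{3}\right)^{2}}}{2} + 66\right)^{2} - 98892} = \frac{1}{\left(- \frac{\sqrt{1 - 3}}{2} + 66\right)^{2} - 98892} = \frac{1}{\left(- \frac{\sqrt{-2}}{2} + 66\right)^{2} - 98892} = \frac{1}{\left(- \frac{i \sqrt{2}}{2} + 66\right)^{2} - 98892} = \frac{1}{\left(66 - \frac{i \sqrt{2}}{2}\right)^{2} - 98892} = \frac{1}{-98892 + \left(66 - \frac{i \sqrt{2}}{2}\right)^{2}}$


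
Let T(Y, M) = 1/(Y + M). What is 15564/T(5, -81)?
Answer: -1182864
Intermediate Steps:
T(Y, M) = 1/(M + Y)
15564/T(5, -81) = 15564/(1/(-81 + 5)) = 15564/(1/(-76)) = 15564/(-1/76) = 15564*(-76) = -1182864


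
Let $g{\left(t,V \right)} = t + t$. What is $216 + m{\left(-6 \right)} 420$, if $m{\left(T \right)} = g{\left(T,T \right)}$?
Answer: $-4824$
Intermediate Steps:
$g{\left(t,V \right)} = 2 t$
$m{\left(T \right)} = 2 T$
$216 + m{\left(-6 \right)} 420 = 216 + 2 \left(-6\right) 420 = 216 - 5040 = -4824$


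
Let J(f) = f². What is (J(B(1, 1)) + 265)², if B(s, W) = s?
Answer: 70756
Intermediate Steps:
(J(B(1, 1)) + 265)² = (1² + 265)² = (1 + 265)² = 266² = 70756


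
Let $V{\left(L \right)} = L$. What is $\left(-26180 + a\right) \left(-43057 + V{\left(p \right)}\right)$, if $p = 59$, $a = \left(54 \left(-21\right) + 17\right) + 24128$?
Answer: $136260662$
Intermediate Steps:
$a = 23011$ ($a = \left(-1134 + 17\right) + 24128 = -1117 + 24128 = 23011$)
$\left(-26180 + a\right) \left(-43057 + V{\left(p \right)}\right) = \left(-26180 + 23011\right) \left(-43057 + 59\right) = \left(-3169\right) \left(-42998\right) = 136260662$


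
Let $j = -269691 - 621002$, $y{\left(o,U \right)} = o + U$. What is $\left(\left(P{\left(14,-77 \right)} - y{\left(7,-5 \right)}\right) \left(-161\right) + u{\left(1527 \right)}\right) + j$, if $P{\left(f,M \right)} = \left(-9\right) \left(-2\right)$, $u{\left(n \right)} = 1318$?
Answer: $-891951$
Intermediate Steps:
$y{\left(o,U \right)} = U + o$
$P{\left(f,M \right)} = 18$
$j = -890693$
$\left(\left(P{\left(14,-77 \right)} - y{\left(7,-5 \right)}\right) \left(-161\right) + u{\left(1527 \right)}\right) + j = \left(\left(18 - \left(-5 + 7\right)\right) \left(-161\right) + 1318\right) - 890693 = \left(\left(18 - 2\right) \left(-161\right) + 1318\right) - 890693 = \left(16 \left(-161\right) + 1318\right) - 890693 = \left(-2576 + 1318\right) - 890693 = -1258 - 890693 = -891951$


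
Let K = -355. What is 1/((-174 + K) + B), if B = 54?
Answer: -1/475 ≈ -0.0021053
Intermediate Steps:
1/((-174 + K) + B) = 1/((-174 - 355) + 54) = 1/(-529 + 54) = 1/(-475) = -1/475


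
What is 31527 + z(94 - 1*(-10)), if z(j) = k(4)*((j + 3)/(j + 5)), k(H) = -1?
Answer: 3436336/109 ≈ 31526.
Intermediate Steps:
z(j) = -(3 + j)/(5 + j) (z(j) = -(j + 3)/(j + 5) = -(3 + j)/(5 + j))
31527 + z(94 - 1*(-10)) = 31527 + (-3 - (94 - 1*(-10)))/(5 + (94 - 1*(-10))) = 31527 + (-3 - (94 + 10))/(5 + (94 + 10)) = 31527 + (-3 - 1*104)/(5 + 104) = 31527 + (-3 - 104)/109 = 31527 + (1/109)*(-107) = 31527 - 107/109 = 3436336/109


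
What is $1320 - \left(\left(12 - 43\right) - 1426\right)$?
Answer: $2777$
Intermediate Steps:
$1320 - \left(\left(12 - 43\right) - 1426\right) = 1320 - \left(-31 - 1426\right) = 1320 - -1457 = 1320 + 1457 = 2777$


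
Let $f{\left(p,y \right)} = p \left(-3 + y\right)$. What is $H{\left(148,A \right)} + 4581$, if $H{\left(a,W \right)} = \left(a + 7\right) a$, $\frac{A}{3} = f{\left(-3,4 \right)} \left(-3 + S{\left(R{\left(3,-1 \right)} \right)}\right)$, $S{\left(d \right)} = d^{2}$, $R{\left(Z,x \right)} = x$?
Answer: $27521$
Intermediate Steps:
$A = 18$ ($A = 3 - 3 \left(-3 + 4\right) \left(-3 + \left(-1\right)^{2}\right) = 3 \left(-3\right) 1 \left(-3 + 1\right) = 3 \left(\left(-3\right) \left(-2\right)\right) = 3 \cdot 6 = 18$)
$H{\left(a,W \right)} = a \left(7 + a\right)$ ($H{\left(a,W \right)} = \left(7 + a\right) a = a \left(7 + a\right)$)
$H{\left(148,A \right)} + 4581 = 148 \left(7 + 148\right) + 4581 = 148 \cdot 155 + 4581 = 22940 + 4581 = 27521$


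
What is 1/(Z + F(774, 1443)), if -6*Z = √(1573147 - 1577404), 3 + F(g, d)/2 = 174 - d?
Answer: -10176/25888217 + 2*I*√473/25888217 ≈ -0.00039307 + 1.6802e-6*I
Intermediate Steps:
F(g, d) = 342 - 2*d (F(g, d) = -6 + 2*(174 - d) = -6 + (348 - 2*d) = 342 - 2*d)
Z = -I*√473/2 (Z = -√(1573147 - 1577404)/6 = -I*√473/2 ≈ -10.874*I)
1/(Z + F(774, 1443)) = 1/(-I*√473/2 + (342 - 2*1443)) = 1/(-I*√473/2 + (342 - 2886)) = 1/(-I*√473/2 - 2544) = 1/(-2544 - I*√473/2)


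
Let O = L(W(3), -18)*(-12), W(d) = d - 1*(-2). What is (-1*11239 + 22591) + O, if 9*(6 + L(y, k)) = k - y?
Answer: 34364/3 ≈ 11455.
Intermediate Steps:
W(d) = 2 + d (W(d) = d + 2 = 2 + d)
L(y, k) = -6 - y/9 + k/9 (L(y, k) = -6 + (k - y)/9 = -6 + (-y/9 + k/9) = -6 - y/9 + k/9)
O = 308/3 (O = (-6 - (2 + 3)/9 + (⅑)*(-18))*(-12) = (-6 - ⅑*5 - 2)*(-12) = (-6 - 5/9 - 2)*(-12) = -77/9*(-12) = 308/3 ≈ 102.67)
(-1*11239 + 22591) + O = (-1*11239 + 22591) + 308/3 = (-11239 + 22591) + 308/3 = 11352 + 308/3 = 34364/3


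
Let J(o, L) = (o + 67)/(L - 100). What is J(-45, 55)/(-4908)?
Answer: 11/110430 ≈ 9.9611e-5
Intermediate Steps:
J(o, L) = (67 + o)/(-100 + L)
J(-45, 55)/(-4908) = ((67 - 45)/(-100 + 55))/(-4908) = (22/(-45))*(-1/4908) = -1/45*22*(-1/4908) = -22/45*(-1/4908) = 11/110430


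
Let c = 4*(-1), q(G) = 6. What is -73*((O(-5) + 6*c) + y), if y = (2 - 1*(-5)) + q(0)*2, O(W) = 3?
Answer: 146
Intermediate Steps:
c = -4
y = 19 (y = (2 - 1*(-5)) + 6*2 = (2 + 5) + 12 = 7 + 12 = 19)
-73*((O(-5) + 6*c) + y) = -73*((3 + 6*(-4)) + 19) = -73*((3 - 24) + 19) = -73*(-21 + 19) = -73*(-2) = 146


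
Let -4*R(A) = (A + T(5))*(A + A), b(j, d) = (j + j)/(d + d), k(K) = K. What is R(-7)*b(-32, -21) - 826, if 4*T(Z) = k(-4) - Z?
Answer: -2626/3 ≈ -875.33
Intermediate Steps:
T(Z) = -1 - Z/4 (T(Z) = (-4 - Z)/4 = -1 - Z/4)
b(j, d) = j/d (b(j, d) = (2*j)/((2*d)) = (2*j)*(1/(2*d)) = j/d)
R(A) = -A*(-9/4 + A)/2 (R(A) = -(A + (-1 - ¼*5))*(A + A)/4 = -(A + (-1 - 5/4))*2*A/4 = -(A - 9/4)*2*A/4 = -(-9/4 + A)*2*A/4 = -A*(-9/4 + A)/2)
R(-7)*b(-32, -21) - 826 = ((⅛)*(-7)*(9 - 4*(-7)))*(-32/(-21)) - 826 = ((⅛)*(-7)*(9 + 28))*(-32*(-1/21)) - 826 = ((⅛)*(-7)*37)*(32/21) - 826 = -259/8*32/21 - 826 = -148/3 - 826 = -2626/3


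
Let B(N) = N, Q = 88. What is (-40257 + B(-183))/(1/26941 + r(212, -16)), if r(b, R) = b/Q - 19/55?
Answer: -119844344400/6115717 ≈ -19596.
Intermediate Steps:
r(b, R) = -19/55 + b/88 (r(b, R) = b/88 - 19/55 = -19/55 + b/88)
(-40257 + B(-183))/(1/26941 + r(212, -16)) = (-40257 - 183)/(1/26941 + (-19/55 + (1/88)*212)) = -40440/(1/26941 + (-19/55 + 53/22)) = -40440/(1/26941 + 227/110) = -40440/6115717/2963510 = -40440*2963510/6115717 = -119844344400/6115717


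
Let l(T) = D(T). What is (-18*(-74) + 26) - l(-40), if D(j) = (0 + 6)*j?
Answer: 1598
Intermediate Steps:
D(j) = 6*j
l(T) = 6*T
(-18*(-74) + 26) - l(-40) = (-18*(-74) + 26) - 6*(-40) = (1332 + 26) - 1*(-240) = 1358 + 240 = 1598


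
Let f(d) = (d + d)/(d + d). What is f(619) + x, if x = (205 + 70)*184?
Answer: 50601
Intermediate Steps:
f(d) = 1 (f(d) = (2*d)/((2*d)) = (2*d)*(1/(2*d)) = 1)
x = 50600 (x = 275*184 = 50600)
f(619) + x = 1 + 50600 = 50601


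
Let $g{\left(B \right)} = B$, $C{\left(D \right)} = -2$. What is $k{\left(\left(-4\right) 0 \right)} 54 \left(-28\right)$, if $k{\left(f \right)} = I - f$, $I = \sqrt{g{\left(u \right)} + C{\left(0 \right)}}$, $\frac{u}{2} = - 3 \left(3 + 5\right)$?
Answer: $- 7560 i \sqrt{2} \approx - 10691.0 i$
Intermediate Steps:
$u = -48$ ($u = 2 \left(- 3 \left(3 + 5\right)\right) = 2 \left(\left(-3\right) 8\right) = 2 \left(-24\right) = -48$)
$I = 5 i \sqrt{2}$ ($I = \sqrt{-48 - 2} = \sqrt{-50} = 5 i \sqrt{2} \approx 7.0711 i$)
$k{\left(f \right)} = - f + 5 i \sqrt{2}$ ($k{\left(f \right)} = 5 i \sqrt{2} - f = - f + 5 i \sqrt{2}$)
$k{\left(\left(-4\right) 0 \right)} 54 \left(-28\right) = \left(- \left(-4\right) 0 + 5 i \sqrt{2}\right) 54 \left(-28\right) = \left(\left(-1\right) 0 + 5 i \sqrt{2}\right) 54 \left(-28\right) = \left(0 + 5 i \sqrt{2}\right) 54 \left(-28\right) = 5 i \sqrt{2} \cdot 54 \left(-28\right) = 270 i \sqrt{2} \left(-28\right) = - 7560 i \sqrt{2}$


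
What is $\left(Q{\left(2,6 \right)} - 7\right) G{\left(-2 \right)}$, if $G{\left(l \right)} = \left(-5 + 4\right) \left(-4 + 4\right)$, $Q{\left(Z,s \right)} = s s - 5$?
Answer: $0$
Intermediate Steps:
$Q{\left(Z,s \right)} = -5 + s^{2}$ ($Q{\left(Z,s \right)} = s^{2} - 5 = -5 + s^{2}$)
$G{\left(l \right)} = 0$ ($G{\left(l \right)} = \left(-1\right) 0 = 0$)
$\left(Q{\left(2,6 \right)} - 7\right) G{\left(-2 \right)} = \left(\left(-5 + 6^{2}\right) - 7\right) 0 = \left(\left(-5 + 36\right) - 7\right) 0 = \left(31 - 7\right) 0 = 24 \cdot 0 = 0$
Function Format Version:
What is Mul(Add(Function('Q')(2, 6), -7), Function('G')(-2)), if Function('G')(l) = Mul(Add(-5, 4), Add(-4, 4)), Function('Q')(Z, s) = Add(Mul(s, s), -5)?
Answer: 0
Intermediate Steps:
Function('Q')(Z, s) = Add(-5, Pow(s, 2)) (Function('Q')(Z, s) = Add(Pow(s, 2), -5) = Add(-5, Pow(s, 2)))
Function('G')(l) = 0 (Function('G')(l) = Mul(-1, 0) = 0)
Mul(Add(Function('Q')(2, 6), -7), Function('G')(-2)) = Mul(Add(Add(-5, Pow(6, 2)), -7), 0) = Mul(Add(Add(-5, 36), -7), 0) = Mul(Add(31, -7), 0) = Mul(24, 0) = 0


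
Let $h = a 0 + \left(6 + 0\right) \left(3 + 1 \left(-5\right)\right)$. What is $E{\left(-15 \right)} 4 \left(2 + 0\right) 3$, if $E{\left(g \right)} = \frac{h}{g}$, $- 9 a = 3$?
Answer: $\frac{96}{5} \approx 19.2$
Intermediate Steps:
$a = - \frac{1}{3}$ ($a = \left(- \frac{1}{9}\right) 3 = - \frac{1}{3} \approx -0.33333$)
$h = -12$ ($h = \left(- \frac{1}{3}\right) 0 + \left(6 + 0\right) \left(3 + 1 \left(-5\right)\right) = 0 + 6 \left(3 - 5\right) = 0 + 6 \left(-2\right) = 0 - 12 = -12$)
$E{\left(g \right)} = - \frac{12}{g}$
$E{\left(-15 \right)} 4 \left(2 + 0\right) 3 = - \frac{12}{-15} \cdot 4 \left(2 + 0\right) 3 = \left(-12\right) \left(- \frac{1}{15}\right) 4 \cdot 2 \cdot 3 = \frac{4 \cdot 8 \cdot 3}{5} = \frac{4}{5} \cdot 24 = \frac{96}{5}$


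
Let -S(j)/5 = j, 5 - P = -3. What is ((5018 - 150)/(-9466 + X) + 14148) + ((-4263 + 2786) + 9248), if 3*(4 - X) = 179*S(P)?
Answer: 232619045/10613 ≈ 21918.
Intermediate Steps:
P = 8 (P = 5 - 1*(-3) = 5 + 3 = 8)
S(j) = -5*j
X = 7172/3 (X = 4 - 179*(-5*8)/3 = 4 - 179*(-40)/3 = 4 - 1/3*(-7160) = 4 + 7160/3 = 7172/3 ≈ 2390.7)
((5018 - 150)/(-9466 + X) + 14148) + ((-4263 + 2786) + 9248) = ((5018 - 150)/(-9466 + 7172/3) + 14148) + ((-4263 + 2786) + 9248) = (4868/(-21226/3) + 14148) + (-1477 + 9248) = (4868*(-3/21226) + 14148) + 7771 = (-7302/10613 + 14148) + 7771 = 150145422/10613 + 7771 = 232619045/10613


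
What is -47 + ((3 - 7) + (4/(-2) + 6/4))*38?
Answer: -218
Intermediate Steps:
-47 + ((3 - 7) + (4/(-2) + 6/4))*38 = -47 + (-4 + (4*(-½) + 6*(¼)))*38 = -47 + (-4 + (-2 + 3/2))*38 = -47 + (-4 - ½)*38 = -47 - 9/2*38 = -47 - 171 = -218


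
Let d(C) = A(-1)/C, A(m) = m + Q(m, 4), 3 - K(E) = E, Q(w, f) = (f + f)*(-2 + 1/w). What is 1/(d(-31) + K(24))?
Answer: -31/626 ≈ -0.049521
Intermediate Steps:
Q(w, f) = 2*f*(-2 + 1/w) (Q(w, f) = (2*f)*(-2 + 1/w) = 2*f*(-2 + 1/w))
K(E) = 3 - E
A(m) = -16 + m + 8/m (A(m) = m + (-4*4 + 2*4/m) = m + (-16 + 8/m) = -16 + m + 8/m)
d(C) = -25/C (d(C) = (-16 - 1 + 8/(-1))/C = (-16 - 1 + 8*(-1))/C = (-16 - 1 - 8)/C = -25/C)
1/(d(-31) + K(24)) = 1/(-25/(-31) + (3 - 1*24)) = 1/(-25*(-1/31) + (3 - 24)) = 1/(25/31 - 21) = 1/(-626/31) = -31/626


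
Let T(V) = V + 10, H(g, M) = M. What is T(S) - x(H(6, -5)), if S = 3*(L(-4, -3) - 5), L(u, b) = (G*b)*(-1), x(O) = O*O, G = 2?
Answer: -12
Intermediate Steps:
x(O) = O²
L(u, b) = -2*b (L(u, b) = (2*b)*(-1) = -2*b)
S = 3 (S = 3*(-2*(-3) - 5) = 3*(6 - 5) = 3*1 = 3)
T(V) = 10 + V
T(S) - x(H(6, -5)) = (10 + 3) - 1*(-5)² = 13 - 1*25 = 13 - 25 = -12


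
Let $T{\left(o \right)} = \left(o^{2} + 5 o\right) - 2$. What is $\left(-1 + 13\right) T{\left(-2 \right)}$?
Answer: $-96$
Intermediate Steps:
$T{\left(o \right)} = -2 + o^{2} + 5 o$
$\left(-1 + 13\right) T{\left(-2 \right)} = \left(-1 + 13\right) \left(-2 + \left(-2\right)^{2} + 5 \left(-2\right)\right) = 12 \left(-2 + 4 - 10\right) = 12 \left(-8\right) = -96$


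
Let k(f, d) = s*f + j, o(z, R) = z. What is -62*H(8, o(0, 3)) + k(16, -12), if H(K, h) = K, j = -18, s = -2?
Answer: -546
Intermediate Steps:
k(f, d) = -18 - 2*f (k(f, d) = -2*f - 18 = -18 - 2*f)
-62*H(8, o(0, 3)) + k(16, -12) = -62*8 + (-18 - 2*16) = -496 + (-18 - 32) = -496 - 50 = -546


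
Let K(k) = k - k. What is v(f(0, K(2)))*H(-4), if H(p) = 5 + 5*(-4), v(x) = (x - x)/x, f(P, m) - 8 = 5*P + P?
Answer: 0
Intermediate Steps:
K(k) = 0
f(P, m) = 8 + 6*P (f(P, m) = 8 + (5*P + P) = 8 + 6*P)
v(x) = 0 (v(x) = 0/x = 0)
H(p) = -15 (H(p) = 5 - 20 = -15)
v(f(0, K(2)))*H(-4) = 0*(-15) = 0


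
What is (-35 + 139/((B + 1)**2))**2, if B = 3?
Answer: 177241/256 ≈ 692.35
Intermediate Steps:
(-35 + 139/((B + 1)**2))**2 = (-35 + 139/((3 + 1)**2))**2 = (-35 + 139/(4**2))**2 = (-35 + 139/16)**2 = (-421/16)**2 = 177241/256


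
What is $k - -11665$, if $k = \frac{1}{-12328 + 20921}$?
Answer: $\frac{100237346}{8593} \approx 11665.0$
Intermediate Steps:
$k = \frac{1}{8593} \approx 0.00011637$
$k - -11665 = \frac{1}{8593} - -11665 = \frac{1}{8593} + 11665 = \frac{100237346}{8593}$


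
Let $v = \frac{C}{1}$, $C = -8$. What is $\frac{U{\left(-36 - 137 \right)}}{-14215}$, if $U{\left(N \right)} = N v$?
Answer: $- \frac{1384}{14215} \approx -0.097362$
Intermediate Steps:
$v = -8$ ($v = - \frac{8}{1} = \left(-8\right) 1 = -8$)
$U{\left(N \right)} = - 8 N$ ($U{\left(N \right)} = N \left(-8\right) = - 8 N$)
$\frac{U{\left(-36 - 137 \right)}}{-14215} = \frac{\left(-8\right) \left(-36 - 137\right)}{-14215} = \left(-8\right) \left(-173\right) \left(- \frac{1}{14215}\right) = 1384 \left(- \frac{1}{14215}\right) = - \frac{1384}{14215}$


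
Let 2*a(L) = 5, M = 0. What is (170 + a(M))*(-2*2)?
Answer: -690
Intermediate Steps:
a(L) = 5/2 (a(L) = (½)*5 = 5/2)
(170 + a(M))*(-2*2) = (170 + 5/2)*(-2*2) = (345/2)*(-4) = -690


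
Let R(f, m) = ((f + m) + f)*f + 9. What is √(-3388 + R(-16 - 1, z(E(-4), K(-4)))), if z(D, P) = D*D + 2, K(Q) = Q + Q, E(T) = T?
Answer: I*√3107 ≈ 55.74*I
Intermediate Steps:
K(Q) = 2*Q
z(D, P) = 2 + D² (z(D, P) = D² + 2 = 2 + D²)
R(f, m) = 9 + f*(m + 2*f) (R(f, m) = (m + 2*f)*f + 9 = f*(m + 2*f) + 9 = 9 + f*(m + 2*f))
√(-3388 + R(-16 - 1, z(E(-4), K(-4)))) = √(-3388 + (9 + 2*(-16 - 1)² + (-16 - 1)*(2 + (-4)²))) = √(-3388 + (9 + 2*(-17)² - 17*(2 + 16))) = √(-3388 + (9 + 2*289 - 17*18)) = √(-3388 + (9 + 578 - 306)) = √(-3388 + 281) = √(-3107) = I*√3107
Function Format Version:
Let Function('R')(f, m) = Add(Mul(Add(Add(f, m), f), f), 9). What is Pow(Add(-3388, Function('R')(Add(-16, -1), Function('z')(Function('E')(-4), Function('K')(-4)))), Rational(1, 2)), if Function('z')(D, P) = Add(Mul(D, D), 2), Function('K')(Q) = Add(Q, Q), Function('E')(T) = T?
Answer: Mul(I, Pow(3107, Rational(1, 2))) ≈ Mul(55.740, I)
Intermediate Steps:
Function('K')(Q) = Mul(2, Q)
Function('z')(D, P) = Add(2, Pow(D, 2)) (Function('z')(D, P) = Add(Pow(D, 2), 2) = Add(2, Pow(D, 2)))
Function('R')(f, m) = Add(9, Mul(f, Add(m, Mul(2, f)))) (Function('R')(f, m) = Add(Mul(Add(m, Mul(2, f)), f), 9) = Add(Mul(f, Add(m, Mul(2, f))), 9) = Add(9, Mul(f, Add(m, Mul(2, f)))))
Pow(Add(-3388, Function('R')(Add(-16, -1), Function('z')(Function('E')(-4), Function('K')(-4)))), Rational(1, 2)) = Pow(Add(-3388, Add(9, Mul(2, Pow(Add(-16, -1), 2)), Mul(Add(-16, -1), Add(2, Pow(-4, 2))))), Rational(1, 2)) = Pow(Add(-3388, Add(9, Mul(2, Pow(-17, 2)), Mul(-17, Add(2, 16)))), Rational(1, 2)) = Pow(Add(-3388, Add(9, Mul(2, 289), Mul(-17, 18))), Rational(1, 2)) = Pow(Add(-3388, Add(9, 578, -306)), Rational(1, 2)) = Pow(Add(-3388, 281), Rational(1, 2)) = Pow(-3107, Rational(1, 2)) = Mul(I, Pow(3107, Rational(1, 2)))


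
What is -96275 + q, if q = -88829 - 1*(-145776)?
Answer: -39328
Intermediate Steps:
q = 56947 (q = -88829 + 145776 = 56947)
-96275 + q = -96275 + 56947 = -39328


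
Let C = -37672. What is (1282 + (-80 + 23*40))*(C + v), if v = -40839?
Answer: -166600342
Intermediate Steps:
(1282 + (-80 + 23*40))*(C + v) = (1282 + (-80 + 23*40))*(-37672 - 40839) = (1282 + (-80 + 920))*(-78511) = (1282 + 840)*(-78511) = 2122*(-78511) = -166600342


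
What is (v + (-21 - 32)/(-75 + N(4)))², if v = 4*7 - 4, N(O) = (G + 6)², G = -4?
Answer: 3087049/5041 ≈ 612.39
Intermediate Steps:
N(O) = 4 (N(O) = (-4 + 6)² = 2² = 4)
v = 24 (v = 28 - 4 = 24)
(v + (-21 - 32)/(-75 + N(4)))² = (24 + (-21 - 32)/(-75 + 4))² = (24 - 53/(-71))² = (24 - 53*(-1/71))² = (24 + 53/71)² = (1757/71)² = 3087049/5041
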